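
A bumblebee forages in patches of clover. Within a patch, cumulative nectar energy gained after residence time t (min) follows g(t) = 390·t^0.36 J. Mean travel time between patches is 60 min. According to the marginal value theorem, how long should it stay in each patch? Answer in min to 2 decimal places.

33.75 min

Maximise g(t)/(T+t): set derivative to zero → g'(t)(T+t) = g(t).
g'(t) = 0.36·390·t^-0.64. Setting 0.36·390·t^-0.64 = 390·t^0.36/(60+t) gives 0.36(60+t) = t, so 0.64·t = 0.36×60.
t* = 0.36×60/0.64 = 33.75 min.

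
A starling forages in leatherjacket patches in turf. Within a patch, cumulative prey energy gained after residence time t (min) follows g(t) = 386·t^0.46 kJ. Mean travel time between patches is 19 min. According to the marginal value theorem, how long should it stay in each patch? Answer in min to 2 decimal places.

Maximise g(t)/(T+t): set derivative to zero → g'(t)(T+t) = g(t).
g'(t) = 0.46·386·t^-0.54. Setting 0.46·386·t^-0.54 = 386·t^0.46/(19+t) gives 0.46(19+t) = t, so 0.54·t = 0.46×19.
t* = 0.46×19/0.54 = 16.19 min.

16.19 min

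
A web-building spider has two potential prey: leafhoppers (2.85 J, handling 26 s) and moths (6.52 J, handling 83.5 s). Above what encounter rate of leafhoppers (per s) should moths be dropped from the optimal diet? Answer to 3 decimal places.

0.095 per s

Drop moths once their profitability E₂/h₂ falls below the rate achievable on leafhoppers alone: E₂/h₂ = λE₁/(1 + λh₁).
Solve for λ: λE₁h₂ = E₂(1 + λh₁) → λ(E₁h₂ − E₂h₁) = E₂ → λ = E₂/(E₁h₂ − E₂h₁).
λ = 6.52/(2.85×83.5 − 6.52×26) = 6.52/68.46 = 0.09525 per s.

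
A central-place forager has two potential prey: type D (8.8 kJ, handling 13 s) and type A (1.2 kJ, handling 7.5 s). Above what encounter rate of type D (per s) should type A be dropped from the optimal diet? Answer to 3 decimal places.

At the threshold, the rate on type D alone equals the profitability of type A: λ·8.8/(1 + λ·13) = 1.2/7.5 = 0.16.
Rearranging, λ(8.8 − 0.16×13) = 0.16, so λ = 0.16/6.72 = 0.02381 per s.

0.024 per s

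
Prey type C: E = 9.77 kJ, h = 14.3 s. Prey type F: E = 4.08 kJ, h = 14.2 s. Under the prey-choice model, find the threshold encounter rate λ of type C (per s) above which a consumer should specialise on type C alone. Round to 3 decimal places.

0.051 per s

Drop type F once their profitability E₂/h₂ falls below the rate achievable on type C alone: E₂/h₂ = λE₁/(1 + λh₁).
Solve for λ: λE₁h₂ = E₂(1 + λh₁) → λ(E₁h₂ − E₂h₁) = E₂ → λ = E₂/(E₁h₂ − E₂h₁).
λ = 4.08/(9.77×14.2 − 4.08×14.3) = 4.08/80.39 = 0.05075 per s.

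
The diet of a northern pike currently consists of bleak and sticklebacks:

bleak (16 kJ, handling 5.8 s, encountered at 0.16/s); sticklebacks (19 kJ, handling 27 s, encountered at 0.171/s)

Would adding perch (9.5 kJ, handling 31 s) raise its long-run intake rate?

Current rate: (0.16×16 + 0.171×19)/(1 + 0.16×5.8 + 0.171×27) = 0.8875 kJ/s.
perch: E/h = 9.5/31 = 0.3065 kJ/s.
Since 0.3065 < R, time spent handling perch is better spent searching.

No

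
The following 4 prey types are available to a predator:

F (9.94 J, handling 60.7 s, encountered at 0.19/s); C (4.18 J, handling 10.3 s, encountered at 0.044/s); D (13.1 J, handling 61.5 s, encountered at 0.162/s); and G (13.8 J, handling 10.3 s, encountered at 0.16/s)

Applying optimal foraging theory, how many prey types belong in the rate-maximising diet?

1

E/h in descending order: G 1.34, C 0.406, D 0.213, F 0.164 J/s. The optimal diet is the largest prefix of this list for which every included type satisfies E_i/h_i > R on the types above it.
Rate on top 1: 0.8338. C: 0.406 < 0.8338 → exclude; stop.
Optimal diet: G — 1 of 4 types.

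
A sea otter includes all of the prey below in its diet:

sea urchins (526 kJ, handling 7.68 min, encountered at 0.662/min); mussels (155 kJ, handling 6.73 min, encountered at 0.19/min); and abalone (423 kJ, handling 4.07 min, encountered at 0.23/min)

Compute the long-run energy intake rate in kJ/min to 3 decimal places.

R = (0.662×526 + 0.19×155 + 0.23×423) / (1 + 0.662×7.68 + 0.19×6.73 + 0.23×4.07) = 475/8.299 = 57.23 kJ/min.

57.230 kJ/min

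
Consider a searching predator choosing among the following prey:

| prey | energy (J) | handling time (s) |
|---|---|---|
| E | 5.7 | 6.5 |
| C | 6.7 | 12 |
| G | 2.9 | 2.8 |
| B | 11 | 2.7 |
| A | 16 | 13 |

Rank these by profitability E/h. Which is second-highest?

A

Profitability E/h (J/s): E = 5.7/6.5 = 0.877, C = 6.7/12 = 0.558, G = 2.9/2.8 = 1.04, B = 11/2.7 = 4.07, A = 16/13 = 1.23.
Ranked: B > A > G > E > C.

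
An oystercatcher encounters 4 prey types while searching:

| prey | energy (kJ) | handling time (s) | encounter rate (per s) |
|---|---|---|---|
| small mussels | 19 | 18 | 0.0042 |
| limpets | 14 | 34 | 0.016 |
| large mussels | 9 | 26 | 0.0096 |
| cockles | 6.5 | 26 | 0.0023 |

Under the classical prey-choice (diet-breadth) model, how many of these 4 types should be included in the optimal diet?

4

E/h in descending order: small mussels 1.06, limpets 0.412, large mussels 0.346, cockles 0.25 kJ/s. The optimal diet is the largest prefix of this list for which every included type satisfies E_i/h_i > R on the types above it.
Rate on top 1: 0.07419. limpets: 0.412 > 0.07419 → include.
Rate on top 2: 0.1876. large mussels: 0.346 > 0.1876 → include.
Rate on top 3: 0.2088. cockles: 0.25 > 0.2088 → include.
Optimal diet: small mussels, limpets, large mussels, cockles — 4 of 4 types.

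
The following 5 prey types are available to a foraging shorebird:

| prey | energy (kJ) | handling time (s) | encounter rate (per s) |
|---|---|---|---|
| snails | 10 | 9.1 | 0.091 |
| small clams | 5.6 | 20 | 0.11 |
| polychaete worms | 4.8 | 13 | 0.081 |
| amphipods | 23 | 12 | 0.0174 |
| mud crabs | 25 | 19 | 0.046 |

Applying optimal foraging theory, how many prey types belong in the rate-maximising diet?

3

Profitabilities (E/h, kJ/s): amphipods 1.92, mud crabs 1.32, snails 1.1, polychaete worms 0.369, small clams 0.28. Add prey in this order while the next type's profitability exceeds the intake rate on those already taken.
Rate on top 1: 0.3311. mud crabs: 1.32 > 0.3311 → include.
Rate on top 2: 0.7443. snails: 1.1 > 0.7443 → include.
Rate on top 3: 0.8452. polychaete worms: 0.369 < 0.8452 → exclude; stop.
Optimal diet: amphipods, mud crabs, snails — 3 of 5 types.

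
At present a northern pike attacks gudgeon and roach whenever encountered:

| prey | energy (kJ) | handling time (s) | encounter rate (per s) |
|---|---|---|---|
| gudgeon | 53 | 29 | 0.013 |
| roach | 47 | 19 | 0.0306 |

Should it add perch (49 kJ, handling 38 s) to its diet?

On gudgeon and roach alone, R = ΣλE/(1+Σλh) = 2.127/1.958 = 1.086 kJ/s.
Profitability of perch: 49/38 = 1.289 kJ/s.
Since 1.289 > R, including perch increases the long-run rate.

Yes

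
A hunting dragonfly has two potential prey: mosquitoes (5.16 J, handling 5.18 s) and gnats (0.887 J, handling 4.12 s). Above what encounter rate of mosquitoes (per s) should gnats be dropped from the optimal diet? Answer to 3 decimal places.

The zero-one rule: include gnats iff E₂/h₂ > λE₁/(1+λh₁). Equality gives the switch point.
λE₁h₂ = E₂ + λE₂h₁ ⇒ λ = E₂/(E₁h₂ − E₂h₁) = 0.887/(21.26 − 4.595) = 0.05323 per s.

0.053 per s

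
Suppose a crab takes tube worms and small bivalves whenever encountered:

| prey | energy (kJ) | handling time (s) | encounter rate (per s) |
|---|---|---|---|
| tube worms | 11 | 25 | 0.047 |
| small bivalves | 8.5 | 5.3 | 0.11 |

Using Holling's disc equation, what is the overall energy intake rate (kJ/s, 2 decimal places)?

0.53 kJ/s

Energy encountered per unit search time: 0.047×11 + 0.11×8.5 = 1.452 kJ/s.
Handling time per unit search time: 0.047×25 + 0.11×5.3 = 1.758.
Rate = 1.452/(1 + 1.758) = 0.5265 kJ/s.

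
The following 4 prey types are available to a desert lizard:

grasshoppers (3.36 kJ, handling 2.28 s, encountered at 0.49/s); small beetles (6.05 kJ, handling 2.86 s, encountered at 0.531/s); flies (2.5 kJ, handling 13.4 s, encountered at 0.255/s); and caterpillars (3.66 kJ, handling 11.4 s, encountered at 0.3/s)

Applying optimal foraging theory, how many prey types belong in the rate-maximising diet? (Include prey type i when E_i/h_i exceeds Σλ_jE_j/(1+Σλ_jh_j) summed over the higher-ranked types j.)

Rank by E/h (kJ/s): small beetles 2.12, grasshoppers 1.47, caterpillars 0.321, flies 0.187. Include each in turn until the next type's E/h falls below the running intake rate.
Rate on top 1: 1.275. grasshoppers: 1.47 > 1.275 → include.
Rate on top 2: 1.336. caterpillars: 0.321 < 1.336 → exclude; stop.
Optimal diet: small beetles, grasshoppers — 2 of 4 types.

2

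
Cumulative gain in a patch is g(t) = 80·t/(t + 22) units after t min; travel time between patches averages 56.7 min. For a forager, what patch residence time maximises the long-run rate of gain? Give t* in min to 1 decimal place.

Maximise g(t)/(T+t): set derivative to zero → g'(t)(T+t) = g(t).
g'(t) = 80·22/(t + 22)². Setting 80·22/(t+22)² = 80t/[(t+22)(56.7+t)] gives 22(56.7+t) = t(t+22), so t² = 22×56.7 = 1247.
t* = √1247 = 35.32 min.

35.3 min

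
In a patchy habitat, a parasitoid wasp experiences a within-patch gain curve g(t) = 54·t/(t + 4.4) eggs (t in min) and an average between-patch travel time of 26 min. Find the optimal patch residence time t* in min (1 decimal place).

Optimal t* satisfies g'(t*) = g(t*)/(T + t*).
g'(t) = 54·4.4/(t + 4.4)². Setting 54·4.4/(t+4.4)² = 54t/[(t+4.4)(26+t)] gives 4.4(26+t) = t(t+4.4), so t² = 4.4×26 = 114.4.
t* = √114.4 = 10.7 min.

10.7 min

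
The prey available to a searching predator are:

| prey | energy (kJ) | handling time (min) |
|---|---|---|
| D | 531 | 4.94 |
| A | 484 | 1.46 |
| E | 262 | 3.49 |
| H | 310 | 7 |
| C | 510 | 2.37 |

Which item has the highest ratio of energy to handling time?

A

Profitability E/h (kJ/min): D = 531/4.94 = 107, A = 484/1.46 = 332, E = 262/3.49 = 75.1, H = 310/7 = 44.3, C = 510/2.37 = 215.
Ranked: A > C > D > E > H.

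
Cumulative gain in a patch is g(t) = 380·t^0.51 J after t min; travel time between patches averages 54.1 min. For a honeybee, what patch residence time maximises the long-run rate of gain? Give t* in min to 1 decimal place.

Maximise g(t)/(T+t): set derivative to zero → g'(t)(T+t) = g(t).
g'(t) = 0.51·380·t^-0.49. Setting 0.51·380·t^-0.49 = 380·t^0.51/(54.1+t) gives 0.51(54.1+t) = t, so 0.49·t = 0.51×54.1.
t* = 0.51×54.1/0.49 = 56.31 min.

56.3 min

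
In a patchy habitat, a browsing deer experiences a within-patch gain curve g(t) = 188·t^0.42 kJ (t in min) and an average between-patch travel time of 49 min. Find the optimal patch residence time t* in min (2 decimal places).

35.48 min

Optimal t* satisfies g'(t*) = g(t*)/(T + t*).
g'(t) = 0.42·188·t^-0.58. Setting 0.42·188·t^-0.58 = 188·t^0.42/(49+t) gives 0.42(49+t) = t, so 0.58·t = 0.42×49.
t* = 0.42×49/0.58 = 35.48 min.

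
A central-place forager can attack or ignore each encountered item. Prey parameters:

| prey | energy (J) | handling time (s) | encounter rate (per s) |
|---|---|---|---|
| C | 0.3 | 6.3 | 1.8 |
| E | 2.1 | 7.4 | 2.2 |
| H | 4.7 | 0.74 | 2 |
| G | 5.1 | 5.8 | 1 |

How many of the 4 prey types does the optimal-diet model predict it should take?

1

Rank by E/h (J/s): H 6.35, G 0.879, E 0.284, C 0.0476. Include each in turn until the next type's E/h falls below the running intake rate.
Rate on top 1: 3.79. G: 0.879 < 3.79 → exclude; stop.
Optimal diet: H — 1 of 4 types.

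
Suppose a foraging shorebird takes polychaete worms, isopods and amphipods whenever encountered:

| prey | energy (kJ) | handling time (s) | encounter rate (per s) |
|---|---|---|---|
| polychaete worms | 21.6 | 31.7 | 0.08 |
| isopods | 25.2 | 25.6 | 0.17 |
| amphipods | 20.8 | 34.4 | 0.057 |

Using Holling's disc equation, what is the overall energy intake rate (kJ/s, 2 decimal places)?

R = Σλ_iE_i / (1 + Σλ_ih_i)
Numerator: 0.08×21.6 + 0.17×25.2 + 0.057×20.8 = 7.198
Denominator: 1 + 0.08×31.7 + 0.17×25.6 + 0.057×34.4 = 9.849
R = 7.198/9.849 = 0.7308 kJ/s

0.73 kJ/s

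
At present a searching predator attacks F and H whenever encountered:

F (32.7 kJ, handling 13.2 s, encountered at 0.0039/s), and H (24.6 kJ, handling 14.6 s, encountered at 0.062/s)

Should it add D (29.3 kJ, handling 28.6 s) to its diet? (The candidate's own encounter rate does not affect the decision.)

Yes

On F and H alone, R = ΣλE/(1+Σλh) = 1.653/1.957 = 0.8447 kJ/s.
D: E/h = 29.3/28.6 = 1.024 kJ/s.
1.024 > 0.8447, so adding D raises the average — include it.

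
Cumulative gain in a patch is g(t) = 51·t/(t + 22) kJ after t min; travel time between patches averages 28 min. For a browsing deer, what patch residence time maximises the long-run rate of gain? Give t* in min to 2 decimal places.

24.82 min

Optimal t* satisfies g'(t*) = g(t*)/(T + t*).
g'(t) = 51·22/(t + 22)². Setting 51·22/(t+22)² = 51t/[(t+22)(28+t)] gives 22(28+t) = t(t+22), so t² = 22×28 = 616.
t* = √616 = 24.82 min.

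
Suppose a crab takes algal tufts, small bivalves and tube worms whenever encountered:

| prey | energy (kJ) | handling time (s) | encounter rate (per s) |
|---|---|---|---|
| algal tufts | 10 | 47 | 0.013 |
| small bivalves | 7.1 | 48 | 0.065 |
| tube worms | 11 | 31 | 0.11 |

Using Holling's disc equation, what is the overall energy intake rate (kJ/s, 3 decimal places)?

0.221 kJ/s

R = Σλ_iE_i / (1 + Σλ_ih_i)
Numerator: 0.013×10 + 0.065×7.1 + 0.11×11 = 1.801
Denominator: 1 + 0.013×47 + 0.065×48 + 0.11×31 = 8.141
R = 1.801/8.141 = 0.2213 kJ/s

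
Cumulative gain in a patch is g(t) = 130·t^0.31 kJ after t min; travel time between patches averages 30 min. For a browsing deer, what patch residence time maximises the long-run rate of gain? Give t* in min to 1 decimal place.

13.5 min

Maximise g(t)/(T+t): set derivative to zero → g'(t)(T+t) = g(t).
g'(t) = 0.31·130·t^-0.69. Setting 0.31·130·t^-0.69 = 130·t^0.31/(30+t) gives 0.31(30+t) = t, so 0.69·t = 0.31×30.
t* = 0.31×30/0.69 = 13.48 min.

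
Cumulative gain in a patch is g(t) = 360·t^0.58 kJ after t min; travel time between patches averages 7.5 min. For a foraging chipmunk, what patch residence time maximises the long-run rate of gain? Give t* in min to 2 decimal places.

10.36 min

By the marginal value theorem, leave when the instantaneous gain rate g'(t) equals the habitat-wide average g(t)/(T + t).
g'(t) = 0.58·360·t^-0.42. Setting 0.58·360·t^-0.42 = 360·t^0.58/(7.5+t) gives 0.58(7.5+t) = t, so 0.42·t = 0.58×7.5.
t* = 0.58×7.5/0.42 = 10.36 min.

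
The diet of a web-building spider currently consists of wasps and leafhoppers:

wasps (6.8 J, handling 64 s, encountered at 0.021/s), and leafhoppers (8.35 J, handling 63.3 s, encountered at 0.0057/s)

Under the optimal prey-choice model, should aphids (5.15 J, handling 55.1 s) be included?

Yes

On wasps and leafhoppers alone, R = ΣλE/(1+Σλh) = 0.1904/2.705 = 0.07039 J/s.
aphids: E/h = 5.15/55.1 = 0.09347 J/s.
0.09347 > 0.07039, so adding aphids raises the average — include it.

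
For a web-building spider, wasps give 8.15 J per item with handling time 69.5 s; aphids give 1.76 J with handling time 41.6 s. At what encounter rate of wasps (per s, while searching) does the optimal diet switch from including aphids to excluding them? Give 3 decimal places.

Drop aphids once their profitability E₂/h₂ falls below the rate achievable on wasps alone: E₂/h₂ = λE₁/(1 + λh₁).
Solve for λ: λE₁h₂ = E₂(1 + λh₁) → λ(E₁h₂ − E₂h₁) = E₂ → λ = E₂/(E₁h₂ − E₂h₁).
λ = 1.76/(8.15×41.6 − 1.76×69.5) = 1.76/216.7 = 0.008121 per s.

0.008 per s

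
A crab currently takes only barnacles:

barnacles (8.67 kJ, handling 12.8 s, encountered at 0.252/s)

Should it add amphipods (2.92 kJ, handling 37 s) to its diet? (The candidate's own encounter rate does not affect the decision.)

No

On barnacles alone, R = ΣλE/(1+Σλh) = 2.185/4.226 = 0.517 kJ/s.
amphipods: E/h = 2.92/37 = 0.07892 kJ/s.
0.07892 < 0.517, so adding amphipods would lower the average — exclude it.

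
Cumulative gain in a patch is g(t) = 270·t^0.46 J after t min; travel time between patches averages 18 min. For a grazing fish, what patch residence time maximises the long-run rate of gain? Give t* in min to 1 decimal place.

15.3 min

Optimal t* satisfies g'(t*) = g(t*)/(T + t*).
g'(t) = 0.46·270·t^-0.54. Setting 0.46·270·t^-0.54 = 270·t^0.46/(18+t) gives 0.46(18+t) = t, so 0.54·t = 0.46×18.
t* = 0.46×18/0.54 = 15.33 min.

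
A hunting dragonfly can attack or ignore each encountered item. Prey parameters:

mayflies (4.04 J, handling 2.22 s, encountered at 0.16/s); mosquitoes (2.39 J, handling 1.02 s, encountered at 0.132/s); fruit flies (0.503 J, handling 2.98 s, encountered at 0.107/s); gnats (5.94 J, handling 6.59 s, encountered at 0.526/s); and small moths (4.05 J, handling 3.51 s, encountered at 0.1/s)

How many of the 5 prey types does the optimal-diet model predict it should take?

Rank by E/h (J/s): mosquitoes 2.34, mayflies 1.82, small moths 1.15, gnats 0.901, fruit flies 0.169. Include each in turn until the next type's E/h falls below the running intake rate.
Rate on top 1: 0.278. mayflies: 1.82 > 0.278 → include.
Rate on top 2: 0.6456. small moths: 1.15 > 0.6456 → include.
Rate on top 3: 0.7425. gnats: 0.901 > 0.7425 → include.
Rate on top 4: 0.8463. fruit flies: 0.169 < 0.8463 → exclude; stop.
Optimal diet: mosquitoes, mayflies, small moths, gnats — 4 of 5 types.

4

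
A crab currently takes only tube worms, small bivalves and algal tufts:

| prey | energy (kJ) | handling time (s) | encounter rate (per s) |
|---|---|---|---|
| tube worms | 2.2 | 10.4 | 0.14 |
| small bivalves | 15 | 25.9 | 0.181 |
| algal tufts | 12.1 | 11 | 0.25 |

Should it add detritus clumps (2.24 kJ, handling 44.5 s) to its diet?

On tube worms, small bivalves and algal tufts alone, R = ΣλE/(1+Σλh) = 6.048/9.894 = 0.6113 kJ/s.
detritus clumps: E/h = 2.24/44.5 = 0.05034 kJ/s.
0.05034 < 0.6113, so adding detritus clumps would lower the average — exclude it.

No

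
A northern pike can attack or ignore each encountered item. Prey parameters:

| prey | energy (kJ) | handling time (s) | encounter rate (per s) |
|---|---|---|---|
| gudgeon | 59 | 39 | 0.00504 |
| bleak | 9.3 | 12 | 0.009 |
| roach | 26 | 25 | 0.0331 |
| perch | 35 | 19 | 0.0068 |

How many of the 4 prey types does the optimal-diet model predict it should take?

4

Rank by E/h (kJ/s): perch 1.84, gudgeon 1.51, roach 1.04, bleak 0.775. Include each in turn until the next type's E/h falls below the running intake rate.
Rate on top 1: 0.2108. gudgeon: 1.51 > 0.2108 → include.
Rate on top 2: 0.4038. roach: 1.04 > 0.4038 → include.
Rate on top 3: 0.6483. bleak: 0.775 > 0.6483 → include.
Optimal diet: perch, gudgeon, roach, bleak — 4 of 4 types.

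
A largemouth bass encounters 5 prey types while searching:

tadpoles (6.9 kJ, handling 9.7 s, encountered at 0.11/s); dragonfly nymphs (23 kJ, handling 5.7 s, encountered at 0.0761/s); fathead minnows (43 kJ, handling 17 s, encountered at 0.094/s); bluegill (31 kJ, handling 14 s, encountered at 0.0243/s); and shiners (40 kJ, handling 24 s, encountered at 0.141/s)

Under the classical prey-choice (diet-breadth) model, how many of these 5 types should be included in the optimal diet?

3

E/h in descending order: dragonfly nymphs 4.04, fathead minnows 2.53, bluegill 2.21, shiners 1.67, tadpoles 0.711 kJ/s. The optimal diet is the largest prefix of this list for which every included type satisfies E_i/h_i > R on the types above it.
Rate on top 1: 1.221. fathead minnows: 2.53 > 1.221 → include.
Rate on top 2: 1.911. bluegill: 2.21 > 1.911 → include.
Rate on top 3: 1.941. shiners: 1.67 < 1.941 → exclude; stop.
Optimal diet: dragonfly nymphs, fathead minnows, bluegill — 3 of 5 types.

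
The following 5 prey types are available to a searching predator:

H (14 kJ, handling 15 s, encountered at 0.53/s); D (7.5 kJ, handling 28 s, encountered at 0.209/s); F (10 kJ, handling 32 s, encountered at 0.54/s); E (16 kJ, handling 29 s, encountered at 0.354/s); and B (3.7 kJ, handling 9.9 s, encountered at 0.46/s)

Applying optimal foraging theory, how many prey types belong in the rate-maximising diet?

Rank by E/h (kJ/s): H 0.933, E 0.552, B 0.374, F 0.312, D 0.268. Include each in turn until the next type's E/h falls below the running intake rate.
Rate on top 1: 0.8291. E: 0.552 < 0.8291 → exclude; stop.
Optimal diet: H — 1 of 5 types.

1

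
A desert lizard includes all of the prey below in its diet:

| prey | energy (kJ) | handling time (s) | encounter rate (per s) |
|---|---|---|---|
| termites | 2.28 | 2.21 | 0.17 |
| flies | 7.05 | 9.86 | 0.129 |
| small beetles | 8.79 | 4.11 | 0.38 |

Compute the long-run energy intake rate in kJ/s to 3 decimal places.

1.102 kJ/s

R = Σλ_iE_i / (1 + Σλ_ih_i)
Numerator: 0.17×2.28 + 0.129×7.05 + 0.38×8.79 = 4.637
Denominator: 1 + 0.17×2.21 + 0.129×9.86 + 0.38×4.11 = 4.209
R = 4.637/4.209 = 1.102 kJ/s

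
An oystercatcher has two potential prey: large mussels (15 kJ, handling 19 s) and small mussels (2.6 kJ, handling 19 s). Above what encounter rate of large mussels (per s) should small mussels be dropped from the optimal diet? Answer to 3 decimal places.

0.011 per s

At the threshold, the rate on large mussels alone equals the profitability of small mussels: λ·15/(1 + λ·19) = 2.6/19 = 0.1368.
Rearranging, λ(15 − 0.1368×19) = 0.1368, so λ = 0.1368/12.4 = 0.01104 per s.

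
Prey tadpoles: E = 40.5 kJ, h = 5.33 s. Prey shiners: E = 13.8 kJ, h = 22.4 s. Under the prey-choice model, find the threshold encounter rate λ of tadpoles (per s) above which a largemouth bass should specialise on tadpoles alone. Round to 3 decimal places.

Drop shiners once their profitability E₂/h₂ falls below the rate achievable on tadpoles alone: E₂/h₂ = λE₁/(1 + λh₁).
Solve for λ: λE₁h₂ = E₂(1 + λh₁) → λ(E₁h₂ − E₂h₁) = E₂ → λ = E₂/(E₁h₂ − E₂h₁).
λ = 13.8/(40.5×22.4 − 13.8×5.33) = 13.8/833.6 = 0.01655 per s.

0.017 per s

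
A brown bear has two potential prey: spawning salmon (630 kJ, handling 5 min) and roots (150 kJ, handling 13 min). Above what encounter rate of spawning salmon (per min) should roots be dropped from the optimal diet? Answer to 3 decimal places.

0.020 per min

At the threshold, the rate on spawning salmon alone equals the profitability of roots: λ·630/(1 + λ·5) = 150/13 = 11.54.
Rearranging, λ(630 − 11.54×5) = 11.54, so λ = 11.54/572.3 = 0.02016 per min.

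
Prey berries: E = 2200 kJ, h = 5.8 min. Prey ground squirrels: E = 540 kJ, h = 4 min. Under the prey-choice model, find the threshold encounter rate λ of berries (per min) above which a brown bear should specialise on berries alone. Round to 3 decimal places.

The zero-one rule: include ground squirrels iff E₂/h₂ > λE₁/(1+λh₁). Equality gives the switch point.
λE₁h₂ = E₂ + λE₂h₁ ⇒ λ = E₂/(E₁h₂ − E₂h₁) = 540/(8800 − 3132) = 0.09527 per min.

0.095 per min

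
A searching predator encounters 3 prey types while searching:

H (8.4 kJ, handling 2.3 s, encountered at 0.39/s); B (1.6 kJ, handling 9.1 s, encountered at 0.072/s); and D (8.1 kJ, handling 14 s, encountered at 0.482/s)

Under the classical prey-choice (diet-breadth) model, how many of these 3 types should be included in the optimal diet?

1

Profitabilities (E/h, kJ/s): H 3.65, D 0.579, B 0.176. Add prey in this order while the next type's profitability exceeds the intake rate on those already taken.
Rate on top 1: 1.727. D: 0.579 < 1.727 → exclude; stop.
Optimal diet: H — 1 of 3 types.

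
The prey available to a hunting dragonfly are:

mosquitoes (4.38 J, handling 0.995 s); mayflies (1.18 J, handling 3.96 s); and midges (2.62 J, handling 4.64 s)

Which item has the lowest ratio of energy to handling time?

mayflies

Profitability E/h (J/s): mosquitoes = 4.38/0.995 = 4.4, mayflies = 1.18/3.96 = 0.298, midges = 2.62/4.64 = 0.565.
Ranked: mosquitoes > midges > mayflies.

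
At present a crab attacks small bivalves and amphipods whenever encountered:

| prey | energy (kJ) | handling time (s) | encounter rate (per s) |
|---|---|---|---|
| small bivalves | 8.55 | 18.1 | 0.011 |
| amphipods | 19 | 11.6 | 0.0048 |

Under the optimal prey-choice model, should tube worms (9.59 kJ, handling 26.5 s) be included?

Yes

On small bivalves and amphipods alone, R = ΣλE/(1+Σλh) = 0.1852/1.255 = 0.1476 kJ/s.
Profitability of tube worms: 9.59/26.5 = 0.3619 kJ/s.
0.3619 > 0.1476, so adding tube worms raises the average — include it.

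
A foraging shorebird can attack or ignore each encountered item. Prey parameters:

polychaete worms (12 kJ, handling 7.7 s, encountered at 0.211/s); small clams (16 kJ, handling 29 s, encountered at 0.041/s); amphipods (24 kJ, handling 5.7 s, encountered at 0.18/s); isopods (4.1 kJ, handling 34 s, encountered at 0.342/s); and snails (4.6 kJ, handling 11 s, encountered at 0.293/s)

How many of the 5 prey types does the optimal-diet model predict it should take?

1

E/h in descending order: amphipods 4.21, polychaete worms 1.56, small clams 0.552, snails 0.418, isopods 0.121 kJ/s. The optimal diet is the largest prefix of this list for which every included type satisfies E_i/h_i > R on the types above it.
Rate on top 1: 2.132. polychaete worms: 1.56 < 2.132 → exclude; stop.
Optimal diet: amphipods — 1 of 5 types.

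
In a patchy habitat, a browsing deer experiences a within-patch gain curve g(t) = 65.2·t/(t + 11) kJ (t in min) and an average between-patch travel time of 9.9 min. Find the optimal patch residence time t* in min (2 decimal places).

By the marginal value theorem, leave when the instantaneous gain rate g'(t) equals the habitat-wide average g(t)/(T + t).
g'(t) = 65.2·11/(t + 11)². Setting 65.2·11/(t+11)² = 65.2t/[(t+11)(9.9+t)] gives 11(9.9+t) = t(t+11), so t² = 11×9.9 = 108.9.
t* = √108.9 = 10.44 min.

10.44 min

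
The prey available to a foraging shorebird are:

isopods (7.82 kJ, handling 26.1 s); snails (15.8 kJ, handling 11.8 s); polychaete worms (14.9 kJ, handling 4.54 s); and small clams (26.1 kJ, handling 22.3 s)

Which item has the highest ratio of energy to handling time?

polychaete worms

Profitability E/h (kJ/s): isopods = 7.82/26.1 = 0.3, snails = 15.8/11.8 = 1.34, polychaete worms = 14.9/4.54 = 3.28, small clams = 26.1/22.3 = 1.17.
Ranked: polychaete worms > snails > small clams > isopods.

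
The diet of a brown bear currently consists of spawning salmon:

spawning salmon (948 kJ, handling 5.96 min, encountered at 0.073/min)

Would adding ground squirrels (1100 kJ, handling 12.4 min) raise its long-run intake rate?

Yes

On spawning salmon alone, R = ΣλE/(1+Σλh) = 69.2/1.435 = 48.22 kJ/min.
ground squirrels: E/h = 1100/12.4 = 88.71 kJ/min.
88.71 > 48.22, so adding ground squirrels raises the average — include it.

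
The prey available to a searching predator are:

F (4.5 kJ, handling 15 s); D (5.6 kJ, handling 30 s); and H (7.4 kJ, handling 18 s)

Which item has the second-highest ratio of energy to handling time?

Profitability E/h (kJ/s): F = 4.5/15 = 0.3, D = 5.6/30 = 0.187, H = 7.4/18 = 0.411.
Ranked: H > F > D.

F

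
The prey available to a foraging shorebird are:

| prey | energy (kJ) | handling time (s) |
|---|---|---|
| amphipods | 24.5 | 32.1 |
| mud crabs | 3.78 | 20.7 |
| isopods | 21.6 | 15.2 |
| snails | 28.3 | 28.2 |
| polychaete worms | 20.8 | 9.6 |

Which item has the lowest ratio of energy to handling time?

Profitability E/h (kJ/s): amphipods = 24.5/32.1 = 0.763, mud crabs = 3.78/20.7 = 0.183, isopods = 21.6/15.2 = 1.42, snails = 28.3/28.2 = 1, polychaete worms = 20.8/9.6 = 2.17.
Ranked: polychaete worms > isopods > snails > amphipods > mud crabs.

mud crabs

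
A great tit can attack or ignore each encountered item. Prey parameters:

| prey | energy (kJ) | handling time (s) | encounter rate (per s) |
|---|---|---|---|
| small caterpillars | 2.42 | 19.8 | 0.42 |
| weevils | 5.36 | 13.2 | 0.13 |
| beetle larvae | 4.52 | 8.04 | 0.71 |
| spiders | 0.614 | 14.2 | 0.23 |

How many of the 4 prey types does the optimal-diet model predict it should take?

Rank by E/h (kJ/s): beetle larvae 0.562, weevils 0.406, small caterpillars 0.122, spiders 0.0432. Include each in turn until the next type's E/h falls below the running intake rate.
Rate on top 1: 0.4784. weevils: 0.406 < 0.4784 → exclude; stop.
Optimal diet: beetle larvae — 1 of 4 types.

1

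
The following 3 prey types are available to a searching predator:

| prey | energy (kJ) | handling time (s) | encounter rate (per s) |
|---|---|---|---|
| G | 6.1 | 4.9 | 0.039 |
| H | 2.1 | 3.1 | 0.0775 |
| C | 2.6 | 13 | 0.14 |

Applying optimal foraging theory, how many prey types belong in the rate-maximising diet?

2

Rank by E/h (kJ/s): G 1.24, H 0.677, C 0.2. Include each in turn until the next type's E/h falls below the running intake rate.
Rate on top 1: 0.1997. H: 0.677 > 0.1997 → include.
Rate on top 2: 0.2799. C: 0.2 < 0.2799 → exclude; stop.
Optimal diet: G, H — 2 of 3 types.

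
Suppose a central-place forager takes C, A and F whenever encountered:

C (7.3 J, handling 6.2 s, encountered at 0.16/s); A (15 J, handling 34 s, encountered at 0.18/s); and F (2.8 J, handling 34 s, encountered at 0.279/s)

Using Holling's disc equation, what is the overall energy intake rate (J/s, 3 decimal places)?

R = (0.16×7.3 + 0.18×15 + 0.279×2.8) / (1 + 0.16×6.2 + 0.18×34 + 0.279×34) = 4.649/17.6 = 0.2642 J/s.

0.264 J/s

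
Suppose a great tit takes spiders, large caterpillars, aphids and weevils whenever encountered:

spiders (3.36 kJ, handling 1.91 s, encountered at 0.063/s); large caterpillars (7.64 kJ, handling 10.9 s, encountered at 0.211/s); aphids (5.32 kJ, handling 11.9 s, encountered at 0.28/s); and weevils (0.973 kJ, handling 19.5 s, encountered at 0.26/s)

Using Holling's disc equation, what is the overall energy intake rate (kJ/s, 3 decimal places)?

R = Σλ_iE_i / (1 + Σλ_ih_i)
Numerator: 0.063×3.36 + 0.211×7.64 + 0.28×5.32 + 0.26×0.973 = 3.566
Denominator: 1 + 0.063×1.91 + 0.211×10.9 + 0.28×11.9 + 0.26×19.5 = 11.82
R = 3.566/11.82 = 0.3017 kJ/s

0.302 kJ/s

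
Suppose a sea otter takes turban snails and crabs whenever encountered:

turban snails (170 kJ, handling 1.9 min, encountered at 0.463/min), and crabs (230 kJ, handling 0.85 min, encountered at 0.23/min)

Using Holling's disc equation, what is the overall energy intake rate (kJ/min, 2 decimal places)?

R = Σλ_iE_i / (1 + Σλ_ih_i)
Numerator: 0.463×170 + 0.23×230 = 131.6
Denominator: 1 + 0.463×1.9 + 0.23×0.85 = 2.075
R = 131.6/2.075 = 63.42 kJ/min

63.42 kJ/min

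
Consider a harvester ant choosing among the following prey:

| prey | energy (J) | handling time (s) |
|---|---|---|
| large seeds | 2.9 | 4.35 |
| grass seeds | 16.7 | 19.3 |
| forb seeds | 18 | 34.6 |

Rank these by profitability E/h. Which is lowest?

In descending order of E/h:
grass seeds: 16.7/19.3 = 0.865 J/s
large seeds: 2.9/4.35 = 0.667 J/s
forb seeds: 18/34.6 = 0.52 J/s

forb seeds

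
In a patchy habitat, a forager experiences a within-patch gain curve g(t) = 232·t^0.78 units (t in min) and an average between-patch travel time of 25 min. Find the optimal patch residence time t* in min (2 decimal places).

Maximise g(t)/(T+t): set derivative to zero → g'(t)(T+t) = g(t).
g'(t) = 0.78·232·t^-0.22. Setting 0.78·232·t^-0.22 = 232·t^0.78/(25+t) gives 0.78(25+t) = t, so 0.22·t = 0.78×25.
t* = 0.78×25/0.22 = 88.64 min.

88.64 min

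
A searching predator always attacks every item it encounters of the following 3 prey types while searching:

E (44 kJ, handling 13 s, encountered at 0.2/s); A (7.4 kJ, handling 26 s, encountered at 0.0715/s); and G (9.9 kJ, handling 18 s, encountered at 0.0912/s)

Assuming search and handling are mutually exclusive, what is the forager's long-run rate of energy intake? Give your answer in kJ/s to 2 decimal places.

1.44 kJ/s

R = (0.2×44 + 0.0715×7.4 + 0.0912×9.9) / (1 + 0.2×13 + 0.0715×26 + 0.0912×18) = 10.23/7.101 = 1.441 kJ/s.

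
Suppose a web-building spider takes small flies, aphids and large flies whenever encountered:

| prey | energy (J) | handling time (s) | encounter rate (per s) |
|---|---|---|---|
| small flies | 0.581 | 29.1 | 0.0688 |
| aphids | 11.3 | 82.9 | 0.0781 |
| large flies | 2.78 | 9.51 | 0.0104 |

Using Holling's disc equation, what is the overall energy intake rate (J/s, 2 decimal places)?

0.10 J/s

R = (0.0688×0.581 + 0.0781×11.3 + 0.0104×2.78) / (1 + 0.0688×29.1 + 0.0781×82.9 + 0.0104×9.51) = 0.9514/9.575 = 0.09936 J/s.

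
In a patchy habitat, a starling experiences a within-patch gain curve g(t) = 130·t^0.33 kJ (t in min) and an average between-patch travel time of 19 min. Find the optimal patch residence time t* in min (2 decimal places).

9.36 min

By the marginal value theorem, leave when the instantaneous gain rate g'(t) equals the habitat-wide average g(t)/(T + t).
g'(t) = 0.33·130·t^-0.67. Setting 0.33·130·t^-0.67 = 130·t^0.33/(19+t) gives 0.33(19+t) = t, so 0.67·t = 0.33×19.
t* = 0.33×19/0.67 = 9.358 min.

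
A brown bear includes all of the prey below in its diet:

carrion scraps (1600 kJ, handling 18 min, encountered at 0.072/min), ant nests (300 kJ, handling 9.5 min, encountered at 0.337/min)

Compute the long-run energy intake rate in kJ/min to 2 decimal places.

39.35 kJ/min

R = Σλ_iE_i / (1 + Σλ_ih_i)
Numerator: 0.072×1600 + 0.337×300 = 216.3
Denominator: 1 + 0.072×18 + 0.337×9.5 = 5.498
R = 216.3/5.498 = 39.35 kJ/min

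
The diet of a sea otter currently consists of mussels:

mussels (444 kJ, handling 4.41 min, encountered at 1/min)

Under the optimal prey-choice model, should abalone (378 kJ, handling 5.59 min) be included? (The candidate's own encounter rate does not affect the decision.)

No

Current rate: (1×444)/(1 + 1×4.41) = 82.07 kJ/min.
abalone: E/h = 378/5.59 = 67.62 kJ/min.
Since 67.62 < R, time spent handling abalone is better spent searching.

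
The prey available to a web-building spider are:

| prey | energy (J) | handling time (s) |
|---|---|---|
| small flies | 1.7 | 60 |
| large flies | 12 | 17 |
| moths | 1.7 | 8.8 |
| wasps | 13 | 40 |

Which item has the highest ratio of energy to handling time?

Profitability E/h (J/s): small flies = 1.7/60 = 0.0283, large flies = 12/17 = 0.706, moths = 1.7/8.8 = 0.193, wasps = 13/40 = 0.325.
Ranked: large flies > wasps > moths > small flies.

large flies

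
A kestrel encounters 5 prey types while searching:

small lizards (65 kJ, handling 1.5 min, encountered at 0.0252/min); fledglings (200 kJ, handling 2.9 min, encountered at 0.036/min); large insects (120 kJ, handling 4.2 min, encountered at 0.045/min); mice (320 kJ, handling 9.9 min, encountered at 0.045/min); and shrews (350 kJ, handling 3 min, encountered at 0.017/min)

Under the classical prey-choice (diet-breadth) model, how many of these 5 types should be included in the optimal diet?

5

E/h in descending order: shrews 117, fledglings 69, small lizards 43.3, mice 32.3, large insects 28.6 kJ/min. The optimal diet is the largest prefix of this list for which every included type satisfies E_i/h_i > R on the types above it.
Rate on top 1: 5.661. fledglings: 69 > 5.661 → include.
Rate on top 2: 11.38. small lizards: 43.3 > 11.38 → include.
Rate on top 3: 12.39. mice: 32.3 > 12.39 → include.
Rate on top 4: 17.81. large insects: 28.6 > 17.81 → include.
Optimal diet: shrews, fledglings, small lizards, mice, large insects — 5 of 5 types.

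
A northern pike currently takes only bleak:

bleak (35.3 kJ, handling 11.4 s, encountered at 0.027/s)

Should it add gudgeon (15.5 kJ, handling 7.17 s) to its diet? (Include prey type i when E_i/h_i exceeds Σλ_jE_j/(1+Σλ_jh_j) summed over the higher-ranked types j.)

Yes

Current rate: (0.027×35.3)/(1 + 0.027×11.4) = 0.7288 kJ/s.
Profitability of gudgeon: 15.5/7.17 = 2.162 kJ/s.
Since 2.162 > R, including gudgeon increases the long-run rate.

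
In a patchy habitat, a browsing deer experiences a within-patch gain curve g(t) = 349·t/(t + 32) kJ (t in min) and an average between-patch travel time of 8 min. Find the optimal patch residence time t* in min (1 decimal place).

Maximise g(t)/(T+t): set derivative to zero → g'(t)(T+t) = g(t).
g'(t) = 349·32/(t + 32)². Setting 349·32/(t+32)² = 349t/[(t+32)(8+t)] gives 32(8+t) = t(t+32), so t² = 32×8 = 256.
t* = √256 = 16 min.

16.0 min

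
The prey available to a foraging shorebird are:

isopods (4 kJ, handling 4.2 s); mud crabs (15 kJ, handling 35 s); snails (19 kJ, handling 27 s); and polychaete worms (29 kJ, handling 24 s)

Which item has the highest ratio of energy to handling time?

polychaete worms

Profitability E/h (kJ/s): isopods = 4/4.2 = 0.952, mud crabs = 15/35 = 0.429, snails = 19/27 = 0.704, polychaete worms = 29/24 = 1.21.
Ranked: polychaete worms > isopods > snails > mud crabs.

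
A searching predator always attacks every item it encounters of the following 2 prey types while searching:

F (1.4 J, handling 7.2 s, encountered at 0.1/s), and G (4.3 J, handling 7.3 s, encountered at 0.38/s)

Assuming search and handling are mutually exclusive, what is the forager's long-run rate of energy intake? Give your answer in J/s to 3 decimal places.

0.395 J/s

R = (0.1×1.4 + 0.38×4.3) / (1 + 0.1×7.2 + 0.38×7.3) = 1.774/4.494 = 0.3947 J/s.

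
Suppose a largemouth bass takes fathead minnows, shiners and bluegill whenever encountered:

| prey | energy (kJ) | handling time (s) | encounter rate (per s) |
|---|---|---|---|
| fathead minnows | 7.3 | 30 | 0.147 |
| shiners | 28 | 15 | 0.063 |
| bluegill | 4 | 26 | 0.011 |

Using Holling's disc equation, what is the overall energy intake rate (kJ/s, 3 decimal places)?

0.434 kJ/s

R = (0.147×7.3 + 0.063×28 + 0.011×4) / (1 + 0.147×30 + 0.063×15 + 0.011×26) = 2.881/6.641 = 0.4338 kJ/s.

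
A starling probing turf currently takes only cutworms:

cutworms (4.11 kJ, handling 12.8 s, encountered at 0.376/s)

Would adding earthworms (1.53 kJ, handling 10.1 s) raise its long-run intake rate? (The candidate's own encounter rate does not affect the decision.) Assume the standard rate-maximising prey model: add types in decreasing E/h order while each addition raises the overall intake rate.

Current rate: (0.376×4.11)/(1 + 0.376×12.8) = 0.2659 kJ/s.
Profitability of earthworms: 1.53/10.1 = 0.1515 kJ/s.
Since 0.1515 < R, time spent handling earthworms is better spent searching.

No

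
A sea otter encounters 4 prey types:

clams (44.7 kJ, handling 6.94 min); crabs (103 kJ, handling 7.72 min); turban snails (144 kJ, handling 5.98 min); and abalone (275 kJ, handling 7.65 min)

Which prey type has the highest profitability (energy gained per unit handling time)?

abalone

Profitability E/h (kJ/min): clams = 44.7/6.94 = 6.44, crabs = 103/7.72 = 13.3, turban snails = 144/5.98 = 24.1, abalone = 275/7.65 = 35.9.
Ranked: abalone > turban snails > crabs > clams.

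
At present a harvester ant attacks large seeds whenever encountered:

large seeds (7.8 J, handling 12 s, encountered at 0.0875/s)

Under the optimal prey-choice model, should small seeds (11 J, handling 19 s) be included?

Yes

Current rate: (0.0875×7.8)/(1 + 0.0875×12) = 0.3329 J/s.
Profitability of small seeds: 11/19 = 0.5789 J/s.
Since 0.5789 > R, including small seeds increases the long-run rate.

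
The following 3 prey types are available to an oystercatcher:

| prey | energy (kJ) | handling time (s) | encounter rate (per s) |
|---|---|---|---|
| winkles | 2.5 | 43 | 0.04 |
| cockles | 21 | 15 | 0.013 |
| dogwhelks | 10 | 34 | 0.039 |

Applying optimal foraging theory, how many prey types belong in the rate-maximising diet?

E/h in descending order: cockles 1.4, dogwhelks 0.294, winkles 0.0581 kJ/s. The optimal diet is the largest prefix of this list for which every included type satisfies E_i/h_i > R on the types above it.
Rate on top 1: 0.2285. dogwhelks: 0.294 > 0.2285 → include.
Rate on top 2: 0.263. winkles: 0.0581 < 0.263 → exclude; stop.
Optimal diet: cockles, dogwhelks — 2 of 3 types.

2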